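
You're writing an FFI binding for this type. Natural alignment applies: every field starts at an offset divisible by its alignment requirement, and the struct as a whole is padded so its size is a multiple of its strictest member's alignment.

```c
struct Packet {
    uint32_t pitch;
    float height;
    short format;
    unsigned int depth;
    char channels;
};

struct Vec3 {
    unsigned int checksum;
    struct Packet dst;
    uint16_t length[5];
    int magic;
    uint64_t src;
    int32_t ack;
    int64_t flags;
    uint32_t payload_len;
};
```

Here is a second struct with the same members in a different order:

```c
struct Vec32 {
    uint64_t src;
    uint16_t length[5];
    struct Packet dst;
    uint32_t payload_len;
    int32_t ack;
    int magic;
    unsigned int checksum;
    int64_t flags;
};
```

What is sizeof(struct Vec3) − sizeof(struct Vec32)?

8

Packet: @0: pitch [4B, align 4] → 4; @4: height [4B, align 4] → 8; @8: format [2B, align 2] → 10; +2 pad (align 4); @12: depth [4B, align 4] → 16; @16: channels [1B, align 1] → 17; +3 tail pad (align 4); size 20, align 4
@0: checksum [4B, align 4] → 4
@4: dst [20B, align 4] → 24
@24: length [10B, align 2] → 34
+2 pad (align 4)
@36: magic [4B, align 4] → 40
@40: src [8B, align 8] → 48
@48: ack [4B, align 4] → 52
+4 pad (align 8)
@56: flags [8B, align 8] → 64
@64: payload_len [4B, align 4] → 68
+4 tail pad (align 8)
size 72, align 8
— Vec32 —
@0: src [8B, align 8] → 8
@8: length [10B, align 2] → 18
+2 pad (align 4)
@20: dst [20B, align 4] → 40
@40: payload_len [4B, align 4] → 44
@44: ack [4B, align 4] → 48
@48: magic [4B, align 4] → 52
@52: checksum [4B, align 4] → 56
@56: flags [8B, align 8] → 64
size 64, align 8
72 − 64 = 8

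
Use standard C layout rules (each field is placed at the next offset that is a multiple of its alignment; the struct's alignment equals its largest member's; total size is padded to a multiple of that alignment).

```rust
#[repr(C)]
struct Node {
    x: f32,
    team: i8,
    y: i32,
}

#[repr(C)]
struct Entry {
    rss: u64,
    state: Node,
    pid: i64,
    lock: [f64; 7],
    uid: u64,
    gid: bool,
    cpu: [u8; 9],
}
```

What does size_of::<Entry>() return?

112

Node: 0..4  x  (4B, 4-aligned); 4..5  team  (1B, 1-aligned); 5..8  -- padding (3B); 8..12  y  (4B, 4-aligned); sizeof = 12, alignof = 4
0..8  rss  (8B, 8-aligned)
8..20  state  (12B, 4-aligned)
20..24  -- padding (4B)
24..32  pid  (8B, 8-aligned)
32..88  lock  (56B, 8-aligned)
88..96  uid  (8B, 8-aligned)
96..97  gid  (1B, 1-aligned)
97..106  cpu  (9B, 1-aligned)
106..112  -- tail padding (6B)
sizeof = 112, alignof = 8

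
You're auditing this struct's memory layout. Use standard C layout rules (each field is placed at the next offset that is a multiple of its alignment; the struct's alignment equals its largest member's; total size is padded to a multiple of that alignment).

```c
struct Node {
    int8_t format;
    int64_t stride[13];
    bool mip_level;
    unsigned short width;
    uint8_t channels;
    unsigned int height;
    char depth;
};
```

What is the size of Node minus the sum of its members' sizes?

14

@0: format [1B, align 1] → 1
+7 pad (align 8)
@8: stride [104B, align 8] → 112
@112: mip_level [1B, align 1] → 113
+1 pad (align 2)
@114: width [2B, align 2] → 116
@116: channels [1B, align 1] → 117
+3 pad (align 4)
@120: height [4B, align 4] → 124
@124: depth [1B, align 1] → 125
+3 tail pad (align 8)
size 128, align 8
data bytes 114, size 128 → padding 14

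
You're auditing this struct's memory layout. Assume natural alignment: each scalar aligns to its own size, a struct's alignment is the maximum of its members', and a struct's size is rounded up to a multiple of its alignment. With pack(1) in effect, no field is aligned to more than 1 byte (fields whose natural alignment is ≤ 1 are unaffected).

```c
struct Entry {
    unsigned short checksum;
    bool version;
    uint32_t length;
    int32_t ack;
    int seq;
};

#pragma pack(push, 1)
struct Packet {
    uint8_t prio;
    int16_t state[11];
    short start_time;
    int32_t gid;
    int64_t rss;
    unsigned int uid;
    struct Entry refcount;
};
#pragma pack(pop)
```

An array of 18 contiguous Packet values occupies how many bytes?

Entry: @0: checksum [2B, align 2] → 2; @2: version [1B, align 1] → 3; +1 pad (align 4); @4: length [4B, align 4] → 8; @8: ack [4B, align 4] → 12; @12: seq [4B, align 4] → 16; size 16, align 4
@0: prio [1B, align 1] → 1
@1: state [22B, align 1] → 23
@23: start_time [2B, align 1] → 25
@25: gid [4B, align 1] → 29
@29: rss [8B, align 1] → 37
@37: uid [4B, align 1] → 41
@41: refcount [16B, align 1] → 57
size 57, align 1
array of 18: 18 × 57 = 1026

1026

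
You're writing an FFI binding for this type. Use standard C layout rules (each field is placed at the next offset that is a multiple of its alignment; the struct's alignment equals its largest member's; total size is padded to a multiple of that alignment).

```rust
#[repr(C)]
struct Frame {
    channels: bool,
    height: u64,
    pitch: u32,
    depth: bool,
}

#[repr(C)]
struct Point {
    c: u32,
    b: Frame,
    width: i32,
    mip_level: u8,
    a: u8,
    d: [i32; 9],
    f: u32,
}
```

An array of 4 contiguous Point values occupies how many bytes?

320

Frame: 0..1  channels  (1B, 1-aligned); 1..8  -- padding (7B); 8..16  height  (8B, 8-aligned); 16..20  pitch  (4B, 4-aligned); 20..21  depth  (1B, 1-aligned); 21..24  -- tail padding (3B); sizeof = 24, alignof = 8
0..4  c  (4B, 4-aligned)
4..8  -- padding (4B)
8..32  b  (24B, 8-aligned)
32..36  width  (4B, 4-aligned)
36..37  mip_level  (1B, 1-aligned)
37..38  a  (1B, 1-aligned)
38..40  -- padding (2B)
40..76  d  (36B, 4-aligned)
76..80  f  (4B, 4-aligned)
sizeof = 80, alignof = 8
array of 4: 4 × 80 = 320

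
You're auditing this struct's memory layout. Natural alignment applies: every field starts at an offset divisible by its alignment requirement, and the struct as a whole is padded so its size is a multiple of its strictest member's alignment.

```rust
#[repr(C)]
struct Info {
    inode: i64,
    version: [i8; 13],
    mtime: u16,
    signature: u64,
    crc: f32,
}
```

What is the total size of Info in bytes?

0..8  inode  (8B, 8-aligned)
8..21  version  (13B, 1-aligned)
21..22  -- padding (1B)
22..24  mtime  (2B, 2-aligned)
24..32  signature  (8B, 8-aligned)
32..36  crc  (4B, 4-aligned)
36..40  -- tail padding (4B)
sizeof = 40, alignof = 8

40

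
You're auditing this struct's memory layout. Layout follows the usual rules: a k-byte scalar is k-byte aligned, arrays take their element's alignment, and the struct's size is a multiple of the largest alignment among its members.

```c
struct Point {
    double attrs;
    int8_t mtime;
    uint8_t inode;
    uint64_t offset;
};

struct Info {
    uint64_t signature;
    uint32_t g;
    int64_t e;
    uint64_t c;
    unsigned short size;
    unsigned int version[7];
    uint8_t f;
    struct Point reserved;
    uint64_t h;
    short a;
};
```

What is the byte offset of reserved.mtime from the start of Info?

Point: 0..8  attrs  (8B, 8-aligned); 8..9  mtime  (1B, 1-aligned); 9..10  inode  (1B, 1-aligned); 10..16  -- padding (6B); 16..24  offset  (8B, 8-aligned); sizeof = 24, alignof = 8
0..8  signature  (8B, 8-aligned)
8..12  g  (4B, 4-aligned)
12..16  -- padding (4B)
16..24  e  (8B, 8-aligned)
24..32  c  (8B, 8-aligned)
32..34  size  (2B, 2-aligned)
34..36  -- padding (2B)
36..64  version  (28B, 4-aligned)
64..65  f  (1B, 1-aligned)
65..72  -- padding (7B)
72..96  reserved  (24B, 8-aligned)
within Point: mtime at 8
72 + 8 = 80

80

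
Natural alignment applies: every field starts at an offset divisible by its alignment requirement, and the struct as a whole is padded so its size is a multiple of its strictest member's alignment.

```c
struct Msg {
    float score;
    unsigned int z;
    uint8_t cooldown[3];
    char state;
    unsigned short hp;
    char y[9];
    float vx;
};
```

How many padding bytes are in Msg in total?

score at 0 (size 4, align 4) → ends 4
z at 4 (size 4, align 4) → ends 8
cooldown at 8 (size 3, align 1) → ends 11
state at 11 (size 1, align 1) → ends 12
hp at 12 (size 2, align 2) → ends 14
y at 14 (size 9, align 1) → ends 23
pad 1 to align 4 for vx
vx at 24 (size 4, align 4) → ends 28
total 28 bytes, alignment 4
data bytes 27, size 28 → padding 1

1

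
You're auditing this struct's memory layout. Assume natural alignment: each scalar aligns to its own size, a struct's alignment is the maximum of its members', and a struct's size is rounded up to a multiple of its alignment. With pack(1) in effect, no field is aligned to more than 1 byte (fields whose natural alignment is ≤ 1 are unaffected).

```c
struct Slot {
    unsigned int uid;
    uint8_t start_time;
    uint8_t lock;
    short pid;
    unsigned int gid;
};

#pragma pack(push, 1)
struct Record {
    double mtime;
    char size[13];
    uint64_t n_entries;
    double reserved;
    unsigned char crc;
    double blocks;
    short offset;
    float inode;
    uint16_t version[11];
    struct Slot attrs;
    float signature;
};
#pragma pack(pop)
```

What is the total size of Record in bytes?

90 bytes

Slot: uid at 0 (size 4, align 4) → ends 4; start_time at 4 (size 1, align 1) → ends 5; lock at 5 (size 1, align 1) → ends 6; pid at 6 (size 2, align 2) → ends 8; gid at 8 (size 4, align 4) → ends 12; total 12 bytes, alignment 4
mtime at 0 (size 8, align 1) → ends 8
size at 8 (size 13, align 1) → ends 21
n_entries at 21 (size 8, align 1) → ends 29
reserved at 29 (size 8, align 1) → ends 37
crc at 37 (size 1, align 1) → ends 38
blocks at 38 (size 8, align 1) → ends 46
offset at 46 (size 2, align 1) → ends 48
inode at 48 (size 4, align 1) → ends 52
version at 52 (size 22, align 1) → ends 74
attrs at 74 (size 12, align 1) → ends 86
signature at 86 (size 4, align 1) → ends 90
total 90 bytes, alignment 1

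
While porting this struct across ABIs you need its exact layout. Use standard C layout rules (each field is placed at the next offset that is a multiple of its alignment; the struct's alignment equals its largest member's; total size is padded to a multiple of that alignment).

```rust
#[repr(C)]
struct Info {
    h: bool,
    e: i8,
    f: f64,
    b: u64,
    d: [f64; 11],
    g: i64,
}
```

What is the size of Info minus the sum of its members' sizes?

0..1  h  (1B, 1-aligned)
1..2  e  (1B, 1-aligned)
2..8  -- padding (6B)
8..16  f  (8B, 8-aligned)
16..24  b  (8B, 8-aligned)
24..112  d  (88B, 8-aligned)
112..120  g  (8B, 8-aligned)
sizeof = 120, alignof = 8
data bytes 114, size 120 → padding 6

6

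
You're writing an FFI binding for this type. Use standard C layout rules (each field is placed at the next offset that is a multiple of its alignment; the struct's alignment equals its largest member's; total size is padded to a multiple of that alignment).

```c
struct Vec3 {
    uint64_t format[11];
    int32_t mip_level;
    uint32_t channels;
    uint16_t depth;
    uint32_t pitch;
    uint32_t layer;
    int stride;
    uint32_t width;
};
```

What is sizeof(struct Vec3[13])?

@0: format [88B, align 8] → 88
@88: mip_level [4B, align 4] → 92
@92: channels [4B, align 4] → 96
@96: depth [2B, align 2] → 98
+2 pad (align 4)
@100: pitch [4B, align 4] → 104
@104: layer [4B, align 4] → 108
@108: stride [4B, align 4] → 112
@112: width [4B, align 4] → 116
+4 tail pad (align 8)
size 120, align 8
array of 13: 13 × 120 = 1560

1560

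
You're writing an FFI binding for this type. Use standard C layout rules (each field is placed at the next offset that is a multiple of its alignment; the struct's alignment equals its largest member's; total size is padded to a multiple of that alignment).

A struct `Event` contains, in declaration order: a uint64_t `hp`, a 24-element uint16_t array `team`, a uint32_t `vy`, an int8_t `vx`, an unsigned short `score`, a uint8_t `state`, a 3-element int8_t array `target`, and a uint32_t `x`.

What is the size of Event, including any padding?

@0: hp [8B, align 8] → 8
@8: team [48B, align 2] → 56
@56: vy [4B, align 4] → 60
@60: vx [1B, align 1] → 61
+1 pad (align 2)
@62: score [2B, align 2] → 64
@64: state [1B, align 1] → 65
@65: target [3B, align 1] → 68
@68: x [4B, align 4] → 72
size 72, align 8

72 bytes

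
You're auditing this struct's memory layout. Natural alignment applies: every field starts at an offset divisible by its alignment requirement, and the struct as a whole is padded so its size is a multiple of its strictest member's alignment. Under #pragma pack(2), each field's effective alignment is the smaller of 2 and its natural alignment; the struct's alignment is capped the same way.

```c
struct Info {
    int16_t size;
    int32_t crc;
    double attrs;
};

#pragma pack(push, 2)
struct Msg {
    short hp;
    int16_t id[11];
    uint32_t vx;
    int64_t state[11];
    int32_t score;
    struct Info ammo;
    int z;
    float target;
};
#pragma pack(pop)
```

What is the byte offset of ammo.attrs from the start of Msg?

128

Info: 0..2  size  (2B, 2-aligned); 2..4  -- padding (2B); 4..8  crc  (4B, 4-aligned); 8..16  attrs  (8B, 8-aligned); sizeof = 16, alignof = 8
0..2  hp  (2B, 2-aligned)
2..24  id  (22B, 2-aligned)
24..28  vx  (4B, 2-aligned)
28..116  state  (88B, 2-aligned)
116..120  score  (4B, 2-aligned)
120..136  ammo  (16B, 2-aligned)
within Info: attrs at 8
120 + 8 = 128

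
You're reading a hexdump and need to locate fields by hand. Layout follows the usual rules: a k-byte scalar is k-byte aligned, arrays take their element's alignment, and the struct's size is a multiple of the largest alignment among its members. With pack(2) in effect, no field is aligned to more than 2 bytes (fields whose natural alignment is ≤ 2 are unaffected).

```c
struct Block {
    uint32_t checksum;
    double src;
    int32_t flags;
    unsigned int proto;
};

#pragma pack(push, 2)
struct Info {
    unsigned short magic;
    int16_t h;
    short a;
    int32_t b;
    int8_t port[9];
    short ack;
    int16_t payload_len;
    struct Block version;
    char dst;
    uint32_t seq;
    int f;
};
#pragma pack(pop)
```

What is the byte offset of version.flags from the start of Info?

Block: checksum at 0 (size 4, align 4) → ends 4; pad 4 to align 8 for src; src at 8 (size 8, align 8) → ends 16; flags at 16 (size 4, align 4) → ends 20; proto at 20 (size 4, align 4) → ends 24; total 24 bytes, alignment 8
magic at 0 (size 2, align 2) → ends 2
h at 2 (size 2, align 2) → ends 4
a at 4 (size 2, align 2) → ends 6
b at 6 (size 4, align 2) → ends 10
port at 10 (size 9, align 1) → ends 19
pad 1 to align 2 for ack
ack at 20 (size 2, align 2) → ends 22
payload_len at 22 (size 2, align 2) → ends 24
version at 24 (size 24, align 2) → ends 48
within Block: flags at 16
24 + 16 = 40

40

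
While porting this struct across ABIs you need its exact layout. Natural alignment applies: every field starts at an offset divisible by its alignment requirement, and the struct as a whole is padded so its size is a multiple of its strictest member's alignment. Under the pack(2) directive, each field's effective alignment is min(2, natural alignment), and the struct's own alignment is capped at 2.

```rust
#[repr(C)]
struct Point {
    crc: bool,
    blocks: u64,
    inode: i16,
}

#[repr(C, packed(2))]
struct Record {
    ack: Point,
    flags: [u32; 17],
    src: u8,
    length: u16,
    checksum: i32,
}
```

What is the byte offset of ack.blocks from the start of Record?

8

Point: crc at 0 (size 1, align 1) → ends 1; pad 7 to align 8 for blocks; blocks at 8 (size 8, align 8) → ends 16; inode at 16 (size 2, align 2) → ends 18; tail pad 6 to reach multiple of 8; total 24 bytes, alignment 8
ack at 0 (size 24, align 2) → ends 24
within Point: blocks at 8
0 + 8 = 8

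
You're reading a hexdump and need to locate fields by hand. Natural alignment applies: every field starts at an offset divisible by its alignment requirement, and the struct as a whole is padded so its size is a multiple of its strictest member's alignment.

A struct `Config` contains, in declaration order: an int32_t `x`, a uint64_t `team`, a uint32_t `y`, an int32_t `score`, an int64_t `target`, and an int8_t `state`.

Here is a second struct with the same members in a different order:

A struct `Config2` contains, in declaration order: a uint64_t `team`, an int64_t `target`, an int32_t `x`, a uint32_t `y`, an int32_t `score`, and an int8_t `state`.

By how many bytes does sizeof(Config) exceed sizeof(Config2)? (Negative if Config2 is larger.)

8

x at 0 (size 4, align 4) → ends 4
pad 4 to align 8 for team
team at 8 (size 8, align 8) → ends 16
y at 16 (size 4, align 4) → ends 20
score at 20 (size 4, align 4) → ends 24
target at 24 (size 8, align 8) → ends 32
state at 32 (size 1, align 1) → ends 33
tail pad 7 to reach multiple of 8
total 40 bytes, alignment 8
— Config2 —
team at 0 (size 8, align 8) → ends 8
target at 8 (size 8, align 8) → ends 16
x at 16 (size 4, align 4) → ends 20
y at 20 (size 4, align 4) → ends 24
score at 24 (size 4, align 4) → ends 28
state at 28 (size 1, align 1) → ends 29
tail pad 3 to reach multiple of 8
total 32 bytes, alignment 8
40 − 32 = 8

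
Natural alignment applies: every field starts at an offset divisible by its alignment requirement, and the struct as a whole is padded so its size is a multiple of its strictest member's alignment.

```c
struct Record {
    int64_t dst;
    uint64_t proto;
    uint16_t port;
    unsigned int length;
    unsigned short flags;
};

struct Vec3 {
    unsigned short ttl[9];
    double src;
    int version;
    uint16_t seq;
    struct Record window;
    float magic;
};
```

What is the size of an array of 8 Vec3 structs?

Record: @0: dst [8B, align 8] → 8; @8: proto [8B, align 8] → 16; @16: port [2B, align 2] → 18; +2 pad (align 4); @20: length [4B, align 4] → 24; @24: flags [2B, align 2] → 26; +6 tail pad (align 8); size 32, align 8
@0: ttl [18B, align 2] → 18
+6 pad (align 8)
@24: src [8B, align 8] → 32
@32: version [4B, align 4] → 36
@36: seq [2B, align 2] → 38
+2 pad (align 8)
@40: window [32B, align 8] → 72
@72: magic [4B, align 4] → 76
+4 tail pad (align 8)
size 80, align 8
array of 8: 8 × 80 = 640

640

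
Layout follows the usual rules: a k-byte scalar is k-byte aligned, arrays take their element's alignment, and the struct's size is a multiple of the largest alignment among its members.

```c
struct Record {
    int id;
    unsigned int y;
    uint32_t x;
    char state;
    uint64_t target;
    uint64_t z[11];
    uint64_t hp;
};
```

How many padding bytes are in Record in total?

3

0..4  id  (4B, 4-aligned)
4..8  y  (4B, 4-aligned)
8..12  x  (4B, 4-aligned)
12..13  state  (1B, 1-aligned)
13..16  -- padding (3B)
16..24  target  (8B, 8-aligned)
24..112  z  (88B, 8-aligned)
112..120  hp  (8B, 8-aligned)
sizeof = 120, alignof = 8
data bytes 117, size 120 → padding 3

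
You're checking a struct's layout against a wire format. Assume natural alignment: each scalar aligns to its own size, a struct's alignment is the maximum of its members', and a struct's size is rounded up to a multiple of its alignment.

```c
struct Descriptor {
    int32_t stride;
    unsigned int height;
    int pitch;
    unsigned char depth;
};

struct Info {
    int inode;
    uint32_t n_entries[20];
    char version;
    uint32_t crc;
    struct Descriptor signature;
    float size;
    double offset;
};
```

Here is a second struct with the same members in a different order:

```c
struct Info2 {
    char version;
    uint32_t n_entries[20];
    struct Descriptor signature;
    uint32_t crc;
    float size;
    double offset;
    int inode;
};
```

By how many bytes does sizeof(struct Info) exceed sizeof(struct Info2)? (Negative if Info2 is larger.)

Descriptor: 0..4  stride  (4B, 4-aligned); 4..8  height  (4B, 4-aligned); 8..12  pitch  (4B, 4-aligned); 12..13  depth  (1B, 1-aligned); 13..16  -- tail padding (3B); sizeof = 16, alignof = 4
0..4  inode  (4B, 4-aligned)
4..84  n_entries  (80B, 4-aligned)
84..85  version  (1B, 1-aligned)
85..88  -- padding (3B)
88..92  crc  (4B, 4-aligned)
92..108  signature  (16B, 4-aligned)
108..112  size  (4B, 4-aligned)
112..120  offset  (8B, 8-aligned)
sizeof = 120, alignof = 8
— Info2 —
0..1  version  (1B, 1-aligned)
1..4  -- padding (3B)
4..84  n_entries  (80B, 4-aligned)
84..100  signature  (16B, 4-aligned)
100..104  crc  (4B, 4-aligned)
104..108  size  (4B, 4-aligned)
108..112  -- padding (4B)
112..120  offset  (8B, 8-aligned)
120..124  inode  (4B, 4-aligned)
124..128  -- tail padding (4B)
sizeof = 128, alignof = 8
120 − 128 = -8

-8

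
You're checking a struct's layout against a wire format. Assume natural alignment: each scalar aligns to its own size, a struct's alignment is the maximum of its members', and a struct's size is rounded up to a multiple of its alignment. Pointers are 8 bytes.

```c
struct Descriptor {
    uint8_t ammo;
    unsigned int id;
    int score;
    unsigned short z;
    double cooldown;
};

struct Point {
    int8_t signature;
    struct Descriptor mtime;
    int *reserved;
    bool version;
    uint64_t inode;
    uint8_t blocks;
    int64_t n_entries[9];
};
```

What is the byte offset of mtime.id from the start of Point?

12

Descriptor: @0: ammo [1B, align 1] → 1; +3 pad (align 4); @4: id [4B, align 4] → 8; @8: score [4B, align 4] → 12; @12: z [2B, align 2] → 14; +2 pad (align 8); @16: cooldown [8B, align 8] → 24; size 24, align 8
@0: signature [1B, align 1] → 1
+7 pad (align 8)
@8: mtime [24B, align 8] → 32
within Descriptor: id at 4
8 + 4 = 12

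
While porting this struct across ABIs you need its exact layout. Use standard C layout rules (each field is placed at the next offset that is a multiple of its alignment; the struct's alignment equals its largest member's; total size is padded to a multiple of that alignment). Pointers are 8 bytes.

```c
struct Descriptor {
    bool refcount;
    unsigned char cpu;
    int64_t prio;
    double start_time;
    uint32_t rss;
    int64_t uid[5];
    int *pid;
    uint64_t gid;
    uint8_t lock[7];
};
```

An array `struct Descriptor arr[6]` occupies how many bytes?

576

refcount at 0 (size 1, align 1) → ends 1
cpu at 1 (size 1, align 1) → ends 2
pad 6 to align 8 for prio
prio at 8 (size 8, align 8) → ends 16
start_time at 16 (size 8, align 8) → ends 24
rss at 24 (size 4, align 4) → ends 28
pad 4 to align 8 for uid
uid at 32 (size 40, align 8) → ends 72
pid at 72 (size 8, align 8) → ends 80
gid at 80 (size 8, align 8) → ends 88
lock at 88 (size 7, align 1) → ends 95
tail pad 1 to reach multiple of 8
total 96 bytes, alignment 8
array of 6: 6 × 96 = 576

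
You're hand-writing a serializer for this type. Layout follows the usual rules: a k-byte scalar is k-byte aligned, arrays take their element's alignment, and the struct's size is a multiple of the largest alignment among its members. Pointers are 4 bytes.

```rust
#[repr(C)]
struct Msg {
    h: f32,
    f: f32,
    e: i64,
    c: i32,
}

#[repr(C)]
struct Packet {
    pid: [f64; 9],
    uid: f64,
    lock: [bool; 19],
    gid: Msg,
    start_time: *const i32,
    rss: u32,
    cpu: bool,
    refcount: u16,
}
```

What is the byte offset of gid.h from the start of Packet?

Msg: 0..4  h  (4B, 4-aligned); 4..8  f  (4B, 4-aligned); 8..16  e  (8B, 8-aligned); 16..20  c  (4B, 4-aligned); 20..24  -- tail padding (4B); sizeof = 24, alignof = 8
0..72  pid  (72B, 8-aligned)
72..80  uid  (8B, 8-aligned)
80..99  lock  (19B, 1-aligned)
99..104  -- padding (5B)
104..128  gid  (24B, 8-aligned)
within Msg: h at 0
104 + 0 = 104

104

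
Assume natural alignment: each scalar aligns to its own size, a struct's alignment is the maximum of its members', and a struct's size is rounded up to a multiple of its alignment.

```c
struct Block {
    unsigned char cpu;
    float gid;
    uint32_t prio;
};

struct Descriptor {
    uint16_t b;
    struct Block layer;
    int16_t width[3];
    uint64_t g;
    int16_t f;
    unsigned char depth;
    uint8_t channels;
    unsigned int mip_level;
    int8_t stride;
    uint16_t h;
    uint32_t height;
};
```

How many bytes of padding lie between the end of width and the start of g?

Block: @0: cpu [1B, align 1] → 1; +3 pad (align 4); @4: gid [4B, align 4] → 8; @8: prio [4B, align 4] → 12; size 12, align 4
@0: b [2B, align 2] → 2
+2 pad (align 4)
@4: layer [12B, align 4] → 16
@16: width [6B, align 2] → 22
+2 pad (align 8)
@24: g [8B, align 8] → 32

2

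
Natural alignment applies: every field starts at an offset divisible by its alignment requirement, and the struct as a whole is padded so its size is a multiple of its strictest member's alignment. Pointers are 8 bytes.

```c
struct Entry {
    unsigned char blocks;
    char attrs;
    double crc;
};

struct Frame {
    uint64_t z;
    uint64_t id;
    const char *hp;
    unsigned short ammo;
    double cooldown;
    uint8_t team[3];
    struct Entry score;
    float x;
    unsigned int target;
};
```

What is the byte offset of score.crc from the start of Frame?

Entry: @0: blocks [1B, align 1] → 1; @1: attrs [1B, align 1] → 2; +6 pad (align 8); @8: crc [8B, align 8] → 16; size 16, align 8
@0: z [8B, align 8] → 8
@8: id [8B, align 8] → 16
@16: hp [8B, align 8] → 24
@24: ammo [2B, align 2] → 26
+6 pad (align 8)
@32: cooldown [8B, align 8] → 40
@40: team [3B, align 1] → 43
+5 pad (align 8)
@48: score [16B, align 8] → 64
within Entry: crc at 8
48 + 8 = 56

56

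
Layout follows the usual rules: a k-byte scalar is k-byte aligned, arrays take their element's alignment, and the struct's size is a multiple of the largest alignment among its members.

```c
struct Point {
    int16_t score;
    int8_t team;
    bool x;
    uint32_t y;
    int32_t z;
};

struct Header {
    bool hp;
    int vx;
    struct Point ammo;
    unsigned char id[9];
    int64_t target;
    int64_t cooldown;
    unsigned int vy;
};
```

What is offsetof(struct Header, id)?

Point: score at 0 (size 2, align 2) → ends 2; team at 2 (size 1, align 1) → ends 3; x at 3 (size 1, align 1) → ends 4; y at 4 (size 4, align 4) → ends 8; z at 8 (size 4, align 4) → ends 12; total 12 bytes, alignment 4
hp at 0 (size 1, align 1) → ends 1
pad 3 to align 4 for vx
vx at 4 (size 4, align 4) → ends 8
ammo at 8 (size 12, align 4) → ends 20
id at 20 (size 9, align 1) → ends 29

20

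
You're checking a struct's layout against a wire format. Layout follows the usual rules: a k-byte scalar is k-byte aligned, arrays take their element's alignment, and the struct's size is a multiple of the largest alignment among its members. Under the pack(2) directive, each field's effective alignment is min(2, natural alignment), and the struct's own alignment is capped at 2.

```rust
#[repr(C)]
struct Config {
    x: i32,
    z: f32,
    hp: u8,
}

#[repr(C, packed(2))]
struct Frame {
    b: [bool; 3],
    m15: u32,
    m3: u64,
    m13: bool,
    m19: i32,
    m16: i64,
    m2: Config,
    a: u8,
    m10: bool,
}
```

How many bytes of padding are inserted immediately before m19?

1

Config: 0..4  x  (4B, 4-aligned); 4..8  z  (4B, 4-aligned); 8..9  hp  (1B, 1-aligned); 9..12  -- tail padding (3B); sizeof = 12, alignof = 4
0..3  b  (3B, 1-aligned)
3..4  -- padding (1B)
4..8  m15  (4B, 2-aligned)
8..16  m3  (8B, 2-aligned)
16..17  m13  (1B, 1-aligned)
17..18  -- padding (1B)
18..22  m19  (4B, 2-aligned)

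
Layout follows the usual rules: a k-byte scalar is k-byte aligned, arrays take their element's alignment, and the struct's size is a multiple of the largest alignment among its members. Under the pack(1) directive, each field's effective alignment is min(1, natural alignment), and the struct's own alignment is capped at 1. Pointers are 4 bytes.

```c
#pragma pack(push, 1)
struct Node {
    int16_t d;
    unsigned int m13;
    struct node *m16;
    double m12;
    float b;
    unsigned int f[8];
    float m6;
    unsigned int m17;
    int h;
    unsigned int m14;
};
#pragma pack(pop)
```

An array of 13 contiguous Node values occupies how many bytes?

0..2  d  (2B, 1-aligned)
2..6  m13  (4B, 1-aligned)
6..10  m16  (4B, 1-aligned)
10..18  m12  (8B, 1-aligned)
18..22  b  (4B, 1-aligned)
22..54  f  (32B, 1-aligned)
54..58  m6  (4B, 1-aligned)
58..62  m17  (4B, 1-aligned)
62..66  h  (4B, 1-aligned)
66..70  m14  (4B, 1-aligned)
sizeof = 70, alignof = 1
array of 13: 13 × 70 = 910

910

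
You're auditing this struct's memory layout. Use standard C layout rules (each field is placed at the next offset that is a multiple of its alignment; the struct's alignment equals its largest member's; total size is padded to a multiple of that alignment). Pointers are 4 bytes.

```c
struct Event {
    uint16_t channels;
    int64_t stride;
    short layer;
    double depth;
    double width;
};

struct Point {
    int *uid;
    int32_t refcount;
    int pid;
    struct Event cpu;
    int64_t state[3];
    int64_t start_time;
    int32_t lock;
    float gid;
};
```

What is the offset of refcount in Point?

Event: 0..2  channels  (2B, 2-aligned); 2..8  -- padding (6B); 8..16  stride  (8B, 8-aligned); 16..18  layer  (2B, 2-aligned); 18..24  -- padding (6B); 24..32  depth  (8B, 8-aligned); 32..40  width  (8B, 8-aligned); sizeof = 40, alignof = 8
0..4  uid  (4B, 4-aligned)
4..8  refcount  (4B, 4-aligned)

4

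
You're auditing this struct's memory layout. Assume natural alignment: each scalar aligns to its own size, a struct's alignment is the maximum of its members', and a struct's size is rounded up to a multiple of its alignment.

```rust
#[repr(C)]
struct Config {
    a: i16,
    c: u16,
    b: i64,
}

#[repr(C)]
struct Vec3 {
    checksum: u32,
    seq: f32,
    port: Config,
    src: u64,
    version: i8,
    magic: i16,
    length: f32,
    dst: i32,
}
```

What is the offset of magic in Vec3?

Config: a at 0 (size 2, align 2) → ends 2; c at 2 (size 2, align 2) → ends 4; pad 4 to align 8 for b; b at 8 (size 8, align 8) → ends 16; total 16 bytes, alignment 8
checksum at 0 (size 4, align 4) → ends 4
seq at 4 (size 4, align 4) → ends 8
port at 8 (size 16, align 8) → ends 24
src at 24 (size 8, align 8) → ends 32
version at 32 (size 1, align 1) → ends 33
pad 1 to align 2 for magic
magic at 34 (size 2, align 2) → ends 36

34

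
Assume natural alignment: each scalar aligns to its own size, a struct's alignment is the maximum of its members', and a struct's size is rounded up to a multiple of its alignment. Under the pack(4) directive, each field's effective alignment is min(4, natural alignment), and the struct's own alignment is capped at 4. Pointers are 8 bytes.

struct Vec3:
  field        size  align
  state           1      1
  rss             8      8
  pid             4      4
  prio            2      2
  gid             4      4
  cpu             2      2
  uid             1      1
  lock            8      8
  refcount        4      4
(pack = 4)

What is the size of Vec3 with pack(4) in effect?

0..1  state  (1B, 1-aligned)
1..4  -- padding (3B)
4..12  rss  (8B, 4-aligned)
12..16  pid  (4B, 4-aligned)
16..18  prio  (2B, 2-aligned)
18..20  -- padding (2B)
20..24  gid  (4B, 4-aligned)
24..26  cpu  (2B, 2-aligned)
26..27  uid  (1B, 1-aligned)
27..28  -- padding (1B)
28..36  lock  (8B, 4-aligned)
36..40  refcount  (4B, 4-aligned)
sizeof = 40, alignof = 4

40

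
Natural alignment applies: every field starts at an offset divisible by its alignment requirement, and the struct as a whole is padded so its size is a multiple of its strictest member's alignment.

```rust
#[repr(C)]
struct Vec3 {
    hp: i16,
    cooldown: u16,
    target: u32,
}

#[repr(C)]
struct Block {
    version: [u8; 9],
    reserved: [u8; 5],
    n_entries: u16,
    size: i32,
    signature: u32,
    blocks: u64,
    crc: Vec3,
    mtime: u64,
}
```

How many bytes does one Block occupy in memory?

48

Vec3: @0: hp [2B, align 2] → 2; @2: cooldown [2B, align 2] → 4; @4: target [4B, align 4] → 8; size 8, align 4
@0: version [9B, align 1] → 9
@9: reserved [5B, align 1] → 14
@14: n_entries [2B, align 2] → 16
@16: size [4B, align 4] → 20
@20: signature [4B, align 4] → 24
@24: blocks [8B, align 8] → 32
@32: crc [8B, align 4] → 40
@40: mtime [8B, align 8] → 48
size 48, align 8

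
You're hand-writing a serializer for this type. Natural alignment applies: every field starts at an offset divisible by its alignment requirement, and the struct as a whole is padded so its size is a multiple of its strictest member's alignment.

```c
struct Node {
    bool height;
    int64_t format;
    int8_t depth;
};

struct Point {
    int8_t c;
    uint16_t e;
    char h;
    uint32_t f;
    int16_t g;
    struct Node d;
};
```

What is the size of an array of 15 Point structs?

Node: height at 0 (size 1, align 1) → ends 1; pad 7 to align 8 for format; format at 8 (size 8, align 8) → ends 16; depth at 16 (size 1, align 1) → ends 17; tail pad 7 to reach multiple of 8; total 24 bytes, alignment 8
c at 0 (size 1, align 1) → ends 1
pad 1 to align 2 for e
e at 2 (size 2, align 2) → ends 4
h at 4 (size 1, align 1) → ends 5
pad 3 to align 4 for f
f at 8 (size 4, align 4) → ends 12
g at 12 (size 2, align 2) → ends 14
pad 2 to align 8 for d
d at 16 (size 24, align 8) → ends 40
total 40 bytes, alignment 8
array of 15: 15 × 40 = 600

600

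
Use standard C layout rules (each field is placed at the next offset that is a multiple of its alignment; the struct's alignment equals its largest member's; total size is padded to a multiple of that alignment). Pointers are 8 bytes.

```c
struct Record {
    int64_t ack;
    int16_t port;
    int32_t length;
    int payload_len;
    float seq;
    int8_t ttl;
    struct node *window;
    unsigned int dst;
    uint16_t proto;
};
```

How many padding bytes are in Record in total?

ack at 0 (size 8, align 8) → ends 8
port at 8 (size 2, align 2) → ends 10
pad 2 to align 4 for length
length at 12 (size 4, align 4) → ends 16
payload_len at 16 (size 4, align 4) → ends 20
seq at 20 (size 4, align 4) → ends 24
ttl at 24 (size 1, align 1) → ends 25
pad 7 to align 8 for window
window at 32 (size 8, align 8) → ends 40
dst at 40 (size 4, align 4) → ends 44
proto at 44 (size 2, align 2) → ends 46
tail pad 2 to reach multiple of 8
total 48 bytes, alignment 8
data bytes 37, size 48 → padding 11

11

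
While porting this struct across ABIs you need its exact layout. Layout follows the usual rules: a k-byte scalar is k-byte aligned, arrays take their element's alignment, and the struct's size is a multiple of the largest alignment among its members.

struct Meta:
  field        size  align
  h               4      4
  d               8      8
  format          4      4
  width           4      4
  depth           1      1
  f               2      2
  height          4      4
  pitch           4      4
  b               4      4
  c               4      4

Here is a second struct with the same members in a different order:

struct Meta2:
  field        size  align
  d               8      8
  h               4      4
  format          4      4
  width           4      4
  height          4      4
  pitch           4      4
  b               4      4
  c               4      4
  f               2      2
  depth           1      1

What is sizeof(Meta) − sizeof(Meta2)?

8

h at 0 (size 4, align 4) → ends 4
pad 4 to align 8 for d
d at 8 (size 8, align 8) → ends 16
format at 16 (size 4, align 4) → ends 20
width at 20 (size 4, align 4) → ends 24
depth at 24 (size 1, align 1) → ends 25
pad 1 to align 2 for f
f at 26 (size 2, align 2) → ends 28
height at 28 (size 4, align 4) → ends 32
pitch at 32 (size 4, align 4) → ends 36
b at 36 (size 4, align 4) → ends 40
c at 40 (size 4, align 4) → ends 44
tail pad 4 to reach multiple of 8
total 48 bytes, alignment 8
— Meta2 —
d at 0 (size 8, align 8) → ends 8
h at 8 (size 4, align 4) → ends 12
format at 12 (size 4, align 4) → ends 16
width at 16 (size 4, align 4) → ends 20
height at 20 (size 4, align 4) → ends 24
pitch at 24 (size 4, align 4) → ends 28
b at 28 (size 4, align 4) → ends 32
c at 32 (size 4, align 4) → ends 36
f at 36 (size 2, align 2) → ends 38
depth at 38 (size 1, align 1) → ends 39
tail pad 1 to reach multiple of 8
total 40 bytes, alignment 8
48 − 40 = 8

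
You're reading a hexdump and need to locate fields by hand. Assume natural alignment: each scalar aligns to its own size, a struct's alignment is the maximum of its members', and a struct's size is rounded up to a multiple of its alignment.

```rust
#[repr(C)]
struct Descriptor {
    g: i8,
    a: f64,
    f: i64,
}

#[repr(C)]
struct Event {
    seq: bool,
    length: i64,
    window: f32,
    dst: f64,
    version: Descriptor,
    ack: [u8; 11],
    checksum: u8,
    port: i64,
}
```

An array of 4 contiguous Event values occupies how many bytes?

320

Descriptor: 0..1  g  (1B, 1-aligned); 1..8  -- padding (7B); 8..16  a  (8B, 8-aligned); 16..24  f  (8B, 8-aligned); sizeof = 24, alignof = 8
0..1  seq  (1B, 1-aligned)
1..8  -- padding (7B)
8..16  length  (8B, 8-aligned)
16..20  window  (4B, 4-aligned)
20..24  -- padding (4B)
24..32  dst  (8B, 8-aligned)
32..56  version  (24B, 8-aligned)
56..67  ack  (11B, 1-aligned)
67..68  checksum  (1B, 1-aligned)
68..72  -- padding (4B)
72..80  port  (8B, 8-aligned)
sizeof = 80, alignof = 8
array of 4: 4 × 80 = 320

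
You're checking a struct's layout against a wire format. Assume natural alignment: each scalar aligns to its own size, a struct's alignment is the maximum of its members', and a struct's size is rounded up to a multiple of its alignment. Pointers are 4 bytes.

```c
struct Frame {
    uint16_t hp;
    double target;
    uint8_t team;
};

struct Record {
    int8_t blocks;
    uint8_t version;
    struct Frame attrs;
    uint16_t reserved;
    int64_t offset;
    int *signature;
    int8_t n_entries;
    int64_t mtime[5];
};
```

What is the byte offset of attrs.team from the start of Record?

24

Frame: hp at 0 (size 2, align 2) → ends 2; pad 6 to align 8 for target; target at 8 (size 8, align 8) → ends 16; team at 16 (size 1, align 1) → ends 17; tail pad 7 to reach multiple of 8; total 24 bytes, alignment 8
blocks at 0 (size 1, align 1) → ends 1
version at 1 (size 1, align 1) → ends 2
pad 6 to align 8 for attrs
attrs at 8 (size 24, align 8) → ends 32
within Frame: team at 16
8 + 16 = 24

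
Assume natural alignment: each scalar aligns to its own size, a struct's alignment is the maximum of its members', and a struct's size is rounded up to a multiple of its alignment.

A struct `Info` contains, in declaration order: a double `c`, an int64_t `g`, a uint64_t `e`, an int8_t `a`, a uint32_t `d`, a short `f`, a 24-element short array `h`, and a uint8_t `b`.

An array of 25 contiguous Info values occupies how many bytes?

2200

0..8  c  (8B, 8-aligned)
8..16  g  (8B, 8-aligned)
16..24  e  (8B, 8-aligned)
24..25  a  (1B, 1-aligned)
25..28  -- padding (3B)
28..32  d  (4B, 4-aligned)
32..34  f  (2B, 2-aligned)
34..82  h  (48B, 2-aligned)
82..83  b  (1B, 1-aligned)
83..88  -- tail padding (5B)
sizeof = 88, alignof = 8
array of 25: 25 × 88 = 2200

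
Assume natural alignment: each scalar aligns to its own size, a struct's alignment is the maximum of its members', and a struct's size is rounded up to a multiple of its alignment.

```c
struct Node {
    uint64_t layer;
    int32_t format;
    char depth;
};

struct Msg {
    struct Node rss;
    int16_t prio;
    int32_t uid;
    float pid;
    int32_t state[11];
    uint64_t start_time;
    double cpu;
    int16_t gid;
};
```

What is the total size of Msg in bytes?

96

Node: layer at 0 (size 8, align 8) → ends 8; format at 8 (size 4, align 4) → ends 12; depth at 12 (size 1, align 1) → ends 13; tail pad 3 to reach multiple of 8; total 16 bytes, alignment 8
rss at 0 (size 16, align 8) → ends 16
prio at 16 (size 2, align 2) → ends 18
pad 2 to align 4 for uid
uid at 20 (size 4, align 4) → ends 24
pid at 24 (size 4, align 4) → ends 28
state at 28 (size 44, align 4) → ends 72
start_time at 72 (size 8, align 8) → ends 80
cpu at 80 (size 8, align 8) → ends 88
gid at 88 (size 2, align 2) → ends 90
tail pad 6 to reach multiple of 8
total 96 bytes, alignment 8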